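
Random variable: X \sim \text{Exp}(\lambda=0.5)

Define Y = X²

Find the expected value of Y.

Using E[X²] = Var(X) + (E[X])²:
E[X] = 2
Var(X) = 1/0.5^2 = 4
E[X²] = 4 + 2² = 4 + 4 = 8

8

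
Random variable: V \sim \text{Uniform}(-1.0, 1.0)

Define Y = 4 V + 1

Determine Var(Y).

For Y = aV + b: Var(Y) = a² * Var(V)
Var(V) = (1 + 1)^2/12 = 0.33333333
Var(Y) = 4² * 0.33333333 = 16 * 0.33333333 = 5.3333333

5.3333333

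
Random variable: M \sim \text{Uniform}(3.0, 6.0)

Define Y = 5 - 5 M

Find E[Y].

For Y = -5M + 5:
E[Y] = -5 * E[M] + 5
E[M] = (3 + 6)/2 = 4.5
E[Y] = -5 * 4.5 + 5 = -17.5

-17.5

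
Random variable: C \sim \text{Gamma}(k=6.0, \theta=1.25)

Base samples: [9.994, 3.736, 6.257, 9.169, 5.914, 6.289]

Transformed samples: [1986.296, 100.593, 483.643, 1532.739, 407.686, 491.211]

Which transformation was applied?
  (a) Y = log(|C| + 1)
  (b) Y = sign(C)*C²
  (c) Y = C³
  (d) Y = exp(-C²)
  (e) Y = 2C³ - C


Checking option (e) Y = 2C³ - C:
  C = 9.994 -> Y = 1986.296 ✓
  C = 3.736 -> Y = 100.593 ✓
  C = 6.257 -> Y = 483.643 ✓
All samples match this transformation.

(e) 2C³ - C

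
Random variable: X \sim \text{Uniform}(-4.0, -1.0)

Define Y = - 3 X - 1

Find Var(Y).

For Y = aX + b: Var(Y) = a² * Var(X)
Var(X) = (-1 + 4)^2/12 = 0.75
Var(Y) = (-3)² * 0.75 = 9 * 0.75 = 6.75

6.75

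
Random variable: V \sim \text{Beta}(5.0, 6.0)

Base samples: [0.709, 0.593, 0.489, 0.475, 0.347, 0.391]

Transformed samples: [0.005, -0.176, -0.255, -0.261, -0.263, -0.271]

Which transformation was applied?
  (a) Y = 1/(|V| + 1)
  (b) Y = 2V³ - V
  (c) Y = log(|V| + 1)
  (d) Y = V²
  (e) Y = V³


Checking option (b) Y = 2V³ - V:
  V = 0.709 -> Y = 0.005 ✓
  V = 0.593 -> Y = -0.176 ✓
  V = 0.489 -> Y = -0.255 ✓
All samples match this transformation.

(b) 2V³ - V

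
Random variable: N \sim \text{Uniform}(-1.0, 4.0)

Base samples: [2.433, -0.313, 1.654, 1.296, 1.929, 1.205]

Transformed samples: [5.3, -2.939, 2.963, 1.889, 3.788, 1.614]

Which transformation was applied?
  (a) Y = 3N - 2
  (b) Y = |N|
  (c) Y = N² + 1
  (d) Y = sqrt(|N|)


Checking option (a) Y = 3N - 2:
  N = 2.433 -> Y = 5.3 ✓
  N = -0.313 -> Y = -2.939 ✓
  N = 1.654 -> Y = 2.963 ✓
All samples match this transformation.

(a) 3N - 2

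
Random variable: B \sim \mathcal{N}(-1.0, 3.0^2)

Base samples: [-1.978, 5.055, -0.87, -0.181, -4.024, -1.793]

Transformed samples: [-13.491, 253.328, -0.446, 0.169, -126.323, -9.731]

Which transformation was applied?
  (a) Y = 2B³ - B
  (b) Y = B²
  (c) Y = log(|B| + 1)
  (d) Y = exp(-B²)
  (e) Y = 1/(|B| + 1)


Checking option (a) Y = 2B³ - B:
  B = -1.978 -> Y = -13.491 ✓
  B = 5.055 -> Y = 253.328 ✓
  B = -0.87 -> Y = -0.446 ✓
All samples match this transformation.

(a) 2B³ - B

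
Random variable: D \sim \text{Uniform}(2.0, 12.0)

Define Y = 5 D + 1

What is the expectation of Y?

For Y = 5D + 1:
E[Y] = 5 * E[D] + 1
E[D] = (2 + 12)/2 = 7
E[Y] = 5 * 7 + 1 = 36

36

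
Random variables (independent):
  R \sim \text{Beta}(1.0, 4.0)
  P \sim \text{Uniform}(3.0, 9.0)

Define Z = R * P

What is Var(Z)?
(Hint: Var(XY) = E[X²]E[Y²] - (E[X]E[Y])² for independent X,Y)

Var(XY) = E[X²]E[Y²] - (E[X]E[Y])²
E[R] = 0.2, Var(R) = 0.026666667
E[P] = 6, Var(P) = 3
E[R²] = 0.026666667 + 0.2² = 0.066666667
E[P²] = 3 + 6² = 39
Var(Z) = 0.066666667*39 - (0.2*6)²
= 2.6 - 1.44 = 1.16

1.16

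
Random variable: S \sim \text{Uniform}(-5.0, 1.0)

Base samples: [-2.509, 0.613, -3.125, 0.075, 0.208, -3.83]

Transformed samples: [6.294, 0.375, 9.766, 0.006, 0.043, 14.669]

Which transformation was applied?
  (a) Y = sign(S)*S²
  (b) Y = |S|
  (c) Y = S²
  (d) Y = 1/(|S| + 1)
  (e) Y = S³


Checking option (c) Y = S²:
  S = -2.509 -> Y = 6.294 ✓
  S = 0.613 -> Y = 0.375 ✓
  S = -3.125 -> Y = 9.766 ✓
All samples match this transformation.

(c) S²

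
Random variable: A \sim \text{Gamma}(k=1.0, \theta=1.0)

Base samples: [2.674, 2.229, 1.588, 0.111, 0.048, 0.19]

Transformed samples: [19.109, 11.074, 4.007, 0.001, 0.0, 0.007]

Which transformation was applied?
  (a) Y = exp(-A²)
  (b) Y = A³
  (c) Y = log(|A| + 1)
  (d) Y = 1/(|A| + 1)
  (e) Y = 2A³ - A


Checking option (b) Y = A³:
  A = 2.674 -> Y = 19.109 ✓
  A = 2.229 -> Y = 11.074 ✓
  A = 1.588 -> Y = 4.007 ✓
All samples match this transformation.

(b) A³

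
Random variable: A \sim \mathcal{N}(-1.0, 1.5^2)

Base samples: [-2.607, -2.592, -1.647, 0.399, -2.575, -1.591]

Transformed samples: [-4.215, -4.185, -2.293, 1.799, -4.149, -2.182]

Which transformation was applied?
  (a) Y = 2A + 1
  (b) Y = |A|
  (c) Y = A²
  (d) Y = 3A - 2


Checking option (a) Y = 2A + 1:
  A = -2.607 -> Y = -4.215 ✓
  A = -2.592 -> Y = -4.185 ✓
  A = -1.647 -> Y = -2.293 ✓
All samples match this transformation.

(a) 2A + 1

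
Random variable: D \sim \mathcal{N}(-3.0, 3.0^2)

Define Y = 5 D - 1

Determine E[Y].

For Y = 5D - 1:
E[Y] = 5 * E[D] - 1
E[D] = -3.0 = -3
E[Y] = 5 * (-3) - 1 = -16

-16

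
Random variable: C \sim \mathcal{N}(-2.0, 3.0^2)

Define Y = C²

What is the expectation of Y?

E[C²] = Var(C) + (E[C])² = 9 + 4 = 13

13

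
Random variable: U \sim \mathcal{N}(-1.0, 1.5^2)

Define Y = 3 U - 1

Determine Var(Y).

For Y = aU + b: Var(Y) = a² * Var(U)
Var(U) = 1.5^2 = 2.25
Var(Y) = 3² * 2.25 = 9 * 2.25 = 20.25

20.25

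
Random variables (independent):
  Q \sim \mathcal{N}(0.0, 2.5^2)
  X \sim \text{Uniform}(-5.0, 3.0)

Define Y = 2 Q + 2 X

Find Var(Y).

For independent RVs: Var(aX + bY) = a²Var(X) + b²Var(Y)
Var(Q) = 6.25
Var(X) = 5.3333333
Var(Y) = 2²*6.25 + 2²*5.3333333
= 4*6.25 + 4*5.3333333 = 46.333333

46.333333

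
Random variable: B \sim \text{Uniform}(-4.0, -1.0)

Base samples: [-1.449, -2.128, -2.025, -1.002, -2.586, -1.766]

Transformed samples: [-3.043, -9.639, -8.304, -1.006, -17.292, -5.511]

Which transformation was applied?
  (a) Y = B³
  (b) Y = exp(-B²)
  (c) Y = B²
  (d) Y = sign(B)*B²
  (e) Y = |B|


Checking option (a) Y = B³:
  B = -1.449 -> Y = -3.043 ✓
  B = -2.128 -> Y = -9.639 ✓
  B = -2.025 -> Y = -8.304 ✓
All samples match this transformation.

(a) B³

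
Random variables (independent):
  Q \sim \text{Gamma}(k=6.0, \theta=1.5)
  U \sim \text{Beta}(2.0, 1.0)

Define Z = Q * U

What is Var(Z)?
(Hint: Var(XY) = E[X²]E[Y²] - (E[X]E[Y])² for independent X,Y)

Var(XY) = E[X²]E[Y²] - (E[X]E[Y])²
E[Q] = 9, Var(Q) = 13.5
E[U] = 0.66666667, Var(U) = 0.055555556
E[Q²] = 13.5 + 9² = 94.5
E[U²] = 0.055555556 + 0.66666667² = 0.5
Var(Z) = 94.5*0.5 - (9*0.66666667)²
= 47.25 - 36 = 11.25

11.25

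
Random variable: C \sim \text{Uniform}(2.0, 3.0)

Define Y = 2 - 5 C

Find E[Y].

For Y = -5C + 2:
E[Y] = -5 * E[C] + 2
E[C] = (2 + 3)/2 = 2.5
E[Y] = -5 * 2.5 + 2 = -10.5

-10.5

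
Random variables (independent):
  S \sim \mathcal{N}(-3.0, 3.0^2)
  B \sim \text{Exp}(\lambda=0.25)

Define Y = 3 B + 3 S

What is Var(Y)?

For independent RVs: Var(aX + bY) = a²Var(X) + b²Var(Y)
Var(S) = 9
Var(B) = 16
Var(Y) = 3²*9 + 3²*16
= 9*9 + 9*16 = 225

225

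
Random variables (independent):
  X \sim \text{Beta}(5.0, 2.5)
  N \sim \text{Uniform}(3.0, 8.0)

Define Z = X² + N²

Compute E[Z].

E[Z] = E[X²] + E[N²]
E[X²] = Var(X) + E[X]² = 0.026143791 + 0.44444444 = 0.47058824
E[N²] = Var(N) + E[N]² = 2.0833333 + 30.25 = 32.333333
E[Z] = 0.47058824 + 32.333333 = 32.803922

32.803922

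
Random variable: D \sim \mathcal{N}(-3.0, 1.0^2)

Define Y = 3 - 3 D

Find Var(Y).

For Y = aD + b: Var(Y) = a² * Var(D)
Var(D) = 1.0^2 = 1
Var(Y) = (-3)² * 1 = 9 * 1 = 9

9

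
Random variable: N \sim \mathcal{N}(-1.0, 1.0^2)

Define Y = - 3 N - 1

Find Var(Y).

For Y = aN + b: Var(Y) = a² * Var(N)
Var(N) = 1.0^2 = 1
Var(Y) = (-3)² * 1 = 9 * 1 = 9

9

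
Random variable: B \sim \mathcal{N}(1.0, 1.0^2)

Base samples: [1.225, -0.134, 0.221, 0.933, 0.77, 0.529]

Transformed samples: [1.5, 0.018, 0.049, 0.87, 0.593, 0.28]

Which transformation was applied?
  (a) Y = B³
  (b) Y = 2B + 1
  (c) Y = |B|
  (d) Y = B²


Checking option (d) Y = B²:
  B = 1.225 -> Y = 1.5 ✓
  B = -0.134 -> Y = 0.018 ✓
  B = 0.221 -> Y = 0.049 ✓
All samples match this transformation.

(d) B²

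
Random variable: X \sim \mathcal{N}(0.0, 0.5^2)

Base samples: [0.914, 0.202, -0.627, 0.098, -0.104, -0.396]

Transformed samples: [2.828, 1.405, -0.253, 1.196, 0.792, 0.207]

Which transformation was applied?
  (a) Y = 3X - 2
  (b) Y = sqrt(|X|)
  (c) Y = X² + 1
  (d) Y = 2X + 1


Checking option (d) Y = 2X + 1:
  X = 0.914 -> Y = 2.828 ✓
  X = 0.202 -> Y = 1.405 ✓
  X = -0.627 -> Y = -0.253 ✓
All samples match this transformation.

(d) 2X + 1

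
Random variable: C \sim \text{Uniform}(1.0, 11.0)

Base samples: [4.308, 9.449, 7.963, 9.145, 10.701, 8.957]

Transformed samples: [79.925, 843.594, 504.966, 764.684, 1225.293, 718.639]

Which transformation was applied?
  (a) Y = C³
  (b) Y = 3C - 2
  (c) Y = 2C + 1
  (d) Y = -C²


Checking option (a) Y = C³:
  C = 4.308 -> Y = 79.925 ✓
  C = 9.449 -> Y = 843.594 ✓
  C = 7.963 -> Y = 504.966 ✓
All samples match this transformation.

(a) C³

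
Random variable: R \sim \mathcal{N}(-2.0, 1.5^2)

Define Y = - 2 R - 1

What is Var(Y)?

For Y = aR + b: Var(Y) = a² * Var(R)
Var(R) = 1.5^2 = 2.25
Var(Y) = (-2)² * 2.25 = 4 * 2.25 = 9

9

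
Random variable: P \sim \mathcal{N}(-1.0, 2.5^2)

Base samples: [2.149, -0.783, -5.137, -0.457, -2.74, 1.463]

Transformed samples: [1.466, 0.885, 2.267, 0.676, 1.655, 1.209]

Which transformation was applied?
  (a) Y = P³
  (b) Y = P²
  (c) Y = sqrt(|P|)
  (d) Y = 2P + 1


Checking option (c) Y = sqrt(|P|):
  P = 2.149 -> Y = 1.466 ✓
  P = -0.783 -> Y = 0.885 ✓
  P = -5.137 -> Y = 2.267 ✓
All samples match this transformation.

(c) sqrt(|P|)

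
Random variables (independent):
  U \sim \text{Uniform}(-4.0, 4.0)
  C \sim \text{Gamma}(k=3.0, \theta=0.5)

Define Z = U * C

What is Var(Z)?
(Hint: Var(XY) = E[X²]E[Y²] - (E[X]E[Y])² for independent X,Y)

Var(XY) = E[X²]E[Y²] - (E[X]E[Y])²
E[U] = 0, Var(U) = 5.3333333
E[C] = 1.5, Var(C) = 0.75
E[U²] = 5.3333333 + 0² = 5.3333333
E[C²] = 0.75 + 1.5² = 3
Var(Z) = 5.3333333*3 - (0*1.5)²
= 16 - 0 = 16

16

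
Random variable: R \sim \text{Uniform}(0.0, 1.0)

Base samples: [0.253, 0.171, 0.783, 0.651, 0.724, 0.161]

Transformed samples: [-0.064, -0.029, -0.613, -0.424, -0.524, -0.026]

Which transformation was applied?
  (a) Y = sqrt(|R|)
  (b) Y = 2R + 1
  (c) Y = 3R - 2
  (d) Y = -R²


Checking option (d) Y = -R²:
  R = 0.253 -> Y = -0.064 ✓
  R = 0.171 -> Y = -0.029 ✓
  R = 0.783 -> Y = -0.613 ✓
All samples match this transformation.

(d) -R²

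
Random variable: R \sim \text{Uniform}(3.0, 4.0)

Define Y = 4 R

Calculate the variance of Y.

For Y = aR + b: Var(Y) = a² * Var(R)
Var(R) = (4 - 3)^2/12 = 0.083333333
Var(Y) = 4² * 0.083333333 = 16 * 0.083333333 = 1.3333333

1.3333333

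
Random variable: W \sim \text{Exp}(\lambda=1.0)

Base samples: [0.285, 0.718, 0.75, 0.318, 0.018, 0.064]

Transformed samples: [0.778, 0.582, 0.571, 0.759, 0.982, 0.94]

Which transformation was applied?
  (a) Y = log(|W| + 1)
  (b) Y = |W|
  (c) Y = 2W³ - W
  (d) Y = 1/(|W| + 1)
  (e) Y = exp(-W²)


Checking option (d) Y = 1/(|W| + 1):
  W = 0.285 -> Y = 0.778 ✓
  W = 0.718 -> Y = 0.582 ✓
  W = 0.75 -> Y = 0.571 ✓
All samples match this transformation.

(d) 1/(|W| + 1)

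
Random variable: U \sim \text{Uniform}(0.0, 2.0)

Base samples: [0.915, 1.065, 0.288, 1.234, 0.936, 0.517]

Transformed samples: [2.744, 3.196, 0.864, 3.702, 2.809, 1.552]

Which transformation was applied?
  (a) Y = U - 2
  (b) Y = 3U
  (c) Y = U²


Checking option (b) Y = 3U:
  U = 0.915 -> Y = 2.744 ✓
  U = 1.065 -> Y = 3.196 ✓
  U = 0.288 -> Y = 0.864 ✓
All samples match this transformation.

(b) 3U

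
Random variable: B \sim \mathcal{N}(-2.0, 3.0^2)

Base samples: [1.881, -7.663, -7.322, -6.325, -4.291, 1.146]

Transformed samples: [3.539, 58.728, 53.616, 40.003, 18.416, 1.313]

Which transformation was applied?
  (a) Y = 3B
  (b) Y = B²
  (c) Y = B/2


Checking option (b) Y = B²:
  B = 1.881 -> Y = 3.539 ✓
  B = -7.663 -> Y = 58.728 ✓
  B = -7.322 -> Y = 53.616 ✓
All samples match this transformation.

(b) B²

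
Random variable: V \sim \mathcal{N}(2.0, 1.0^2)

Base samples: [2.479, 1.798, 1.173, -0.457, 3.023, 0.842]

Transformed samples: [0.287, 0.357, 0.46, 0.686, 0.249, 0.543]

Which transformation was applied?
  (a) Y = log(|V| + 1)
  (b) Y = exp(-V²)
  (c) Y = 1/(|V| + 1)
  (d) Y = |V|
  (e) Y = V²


Checking option (c) Y = 1/(|V| + 1):
  V = 2.479 -> Y = 0.287 ✓
  V = 1.798 -> Y = 0.357 ✓
  V = 1.173 -> Y = 0.46 ✓
All samples match this transformation.

(c) 1/(|V| + 1)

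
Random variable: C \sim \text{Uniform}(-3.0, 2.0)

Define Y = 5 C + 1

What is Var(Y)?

For Y = aC + b: Var(Y) = a² * Var(C)
Var(C) = (2 + 3)^2/12 = 2.0833333
Var(Y) = 5² * 2.0833333 = 25 * 2.0833333 = 52.083333

52.083333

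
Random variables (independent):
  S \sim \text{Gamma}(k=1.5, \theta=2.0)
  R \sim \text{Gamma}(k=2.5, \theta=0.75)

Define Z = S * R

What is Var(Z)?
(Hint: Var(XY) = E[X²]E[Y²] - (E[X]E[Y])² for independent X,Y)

Var(XY) = E[X²]E[Y²] - (E[X]E[Y])²
E[S] = 3, Var(S) = 6
E[R] = 1.875, Var(R) = 1.40625
E[S²] = 6 + 3² = 15
E[R²] = 1.40625 + 1.875² = 4.921875
Var(Z) = 15*4.921875 - (3*1.875)²
= 73.828125 - 31.640625 = 42.1875

42.1875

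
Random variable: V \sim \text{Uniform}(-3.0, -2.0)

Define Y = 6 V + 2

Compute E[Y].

For Y = 6V + 2:
E[Y] = 6 * E[V] + 2
E[V] = (-3 - 2)/2 = -2.5
E[Y] = 6 * (-2.5) + 2 = -13

-13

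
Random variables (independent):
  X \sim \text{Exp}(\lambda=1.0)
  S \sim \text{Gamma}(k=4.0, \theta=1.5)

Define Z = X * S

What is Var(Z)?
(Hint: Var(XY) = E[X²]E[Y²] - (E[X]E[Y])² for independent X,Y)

Var(XY) = E[X²]E[Y²] - (E[X]E[Y])²
E[X] = 1, Var(X) = 1
E[S] = 6, Var(S) = 9
E[X²] = 1 + 1² = 2
E[S²] = 9 + 6² = 45
Var(Z) = 2*45 - (1*6)²
= 90 - 36 = 54

54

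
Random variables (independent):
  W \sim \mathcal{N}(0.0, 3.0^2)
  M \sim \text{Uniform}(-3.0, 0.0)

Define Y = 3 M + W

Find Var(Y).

For independent RVs: Var(aX + bY) = a²Var(X) + b²Var(Y)
Var(W) = 9
Var(M) = 0.75
Var(Y) = 1²*9 + 3²*0.75
= 1*9 + 9*0.75 = 15.75

15.75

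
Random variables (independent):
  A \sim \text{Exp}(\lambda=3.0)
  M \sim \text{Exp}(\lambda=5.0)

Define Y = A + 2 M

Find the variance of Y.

For independent RVs: Var(aX + bY) = a²Var(X) + b²Var(Y)
Var(A) = 0.11111111
Var(M) = 0.04
Var(Y) = 1²*0.11111111 + 2²*0.04
= 1*0.11111111 + 4*0.04 = 0.27111111

0.27111111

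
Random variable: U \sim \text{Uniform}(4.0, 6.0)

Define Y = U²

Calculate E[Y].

Using E[X²] = Var(X) + (E[X])²:
E[U] = 5
Var(U) = (6 - 4)^2/12 = 0.33333333
E[U²] = 0.33333333 + 5² = 0.33333333 + 25 = 25.333333

25.333333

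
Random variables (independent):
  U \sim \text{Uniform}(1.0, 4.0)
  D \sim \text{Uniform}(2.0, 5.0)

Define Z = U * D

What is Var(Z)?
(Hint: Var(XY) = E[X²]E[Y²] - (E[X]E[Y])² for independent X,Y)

Var(XY) = E[X²]E[Y²] - (E[X]E[Y])²
E[U] = 2.5, Var(U) = 0.75
E[D] = 3.5, Var(D) = 0.75
E[U²] = 0.75 + 2.5² = 7
E[D²] = 0.75 + 3.5² = 13
Var(Z) = 7*13 - (2.5*3.5)²
= 91 - 76.5625 = 14.4375

14.4375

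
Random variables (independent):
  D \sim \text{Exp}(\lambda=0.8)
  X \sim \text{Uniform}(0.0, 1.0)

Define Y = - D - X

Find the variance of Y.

For independent RVs: Var(aX + bY) = a²Var(X) + b²Var(Y)
Var(D) = 1.5625
Var(X) = 0.083333333
Var(Y) = (-1)²*1.5625 + (-1)²*0.083333333
= 1*1.5625 + 1*0.083333333 = 1.6458333

1.6458333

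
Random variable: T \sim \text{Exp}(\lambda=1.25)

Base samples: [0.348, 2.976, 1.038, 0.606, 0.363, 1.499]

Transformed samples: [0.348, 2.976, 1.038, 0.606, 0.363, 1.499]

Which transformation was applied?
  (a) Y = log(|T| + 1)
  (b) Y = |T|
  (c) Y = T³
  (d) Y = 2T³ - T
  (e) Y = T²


Checking option (b) Y = |T|:
  T = 0.348 -> Y = 0.348 ✓
  T = 2.976 -> Y = 2.976 ✓
  T = 1.038 -> Y = 1.038 ✓
All samples match this transformation.

(b) |T|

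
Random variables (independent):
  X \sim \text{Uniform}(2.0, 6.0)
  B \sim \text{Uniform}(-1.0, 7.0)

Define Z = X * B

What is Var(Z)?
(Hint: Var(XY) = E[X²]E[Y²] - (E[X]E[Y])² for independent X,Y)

Var(XY) = E[X²]E[Y²] - (E[X]E[Y])²
E[X] = 4, Var(X) = 1.3333333
E[B] = 3, Var(B) = 5.3333333
E[X²] = 1.3333333 + 4² = 17.333333
E[B²] = 5.3333333 + 3² = 14.333333
Var(Z) = 17.333333*14.333333 - (4*3)²
= 248.44444 - 144 = 104.44444

104.44444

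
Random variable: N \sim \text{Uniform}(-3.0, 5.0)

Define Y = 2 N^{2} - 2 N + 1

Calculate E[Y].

E[Y] = 2*E[N²] - 2*E[N] + 1
E[N] = 1
E[N²] = Var(N) + (E[N])² = 5.3333333 + 1 = 6.3333333
E[Y] = 2*6.3333333 - 2*1 + 1 = 11.666667

11.666667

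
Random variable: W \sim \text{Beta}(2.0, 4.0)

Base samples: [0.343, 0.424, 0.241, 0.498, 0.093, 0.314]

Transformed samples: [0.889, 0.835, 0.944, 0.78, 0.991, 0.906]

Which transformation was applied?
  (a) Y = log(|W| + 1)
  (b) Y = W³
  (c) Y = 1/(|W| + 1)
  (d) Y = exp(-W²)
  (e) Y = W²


Checking option (d) Y = exp(-W²):
  W = 0.343 -> Y = 0.889 ✓
  W = 0.424 -> Y = 0.835 ✓
  W = 0.241 -> Y = 0.944 ✓
All samples match this transformation.

(d) exp(-W²)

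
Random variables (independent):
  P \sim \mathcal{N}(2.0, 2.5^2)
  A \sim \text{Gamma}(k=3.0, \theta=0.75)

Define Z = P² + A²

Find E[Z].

E[Z] = E[P²] + E[A²]
E[P²] = Var(P) + E[P]² = 6.25 + 4 = 10.25
E[A²] = Var(A) + E[A]² = 1.6875 + 5.0625 = 6.75
E[Z] = 10.25 + 6.75 = 17

17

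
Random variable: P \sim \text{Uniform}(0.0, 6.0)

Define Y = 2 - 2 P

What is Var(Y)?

For Y = aP + b: Var(Y) = a² * Var(P)
Var(P) = (6 - 0)^2/12 = 3
Var(Y) = (-2)² * 3 = 4 * 3 = 12

12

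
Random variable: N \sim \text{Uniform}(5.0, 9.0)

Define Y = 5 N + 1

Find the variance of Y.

For Y = aN + b: Var(Y) = a² * Var(N)
Var(N) = (9 - 5)^2/12 = 1.3333333
Var(Y) = 5² * 1.3333333 = 25 * 1.3333333 = 33.333333

33.333333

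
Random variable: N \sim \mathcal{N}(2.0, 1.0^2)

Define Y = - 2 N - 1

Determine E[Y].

For Y = -2N - 1:
E[Y] = -2 * E[N] - 1
E[N] = 2.0 = 2
E[Y] = -2 * 2 - 1 = -5

-5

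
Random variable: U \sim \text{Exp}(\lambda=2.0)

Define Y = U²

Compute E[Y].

Using E[X²] = Var(X) + (E[X])²:
E[U] = 0.5
Var(U) = 1/2.0^2 = 0.25
E[U²] = 0.25 + 0.5² = 0.25 + 0.25 = 0.5

0.5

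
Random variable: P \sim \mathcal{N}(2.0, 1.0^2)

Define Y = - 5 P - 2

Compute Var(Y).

For Y = aP + b: Var(Y) = a² * Var(P)
Var(P) = 1.0^2 = 1
Var(Y) = (-5)² * 1 = 25 * 1 = 25

25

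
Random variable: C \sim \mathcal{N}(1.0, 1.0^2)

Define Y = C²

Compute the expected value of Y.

Using E[X²] = Var(X) + (E[X])²:
E[C] = 1
Var(C) = 1.0^2 = 1
E[C²] = 1 + 1² = 1 + 1 = 2

2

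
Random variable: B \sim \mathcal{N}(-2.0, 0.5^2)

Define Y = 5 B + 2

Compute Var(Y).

For Y = aB + b: Var(Y) = a² * Var(B)
Var(B) = 0.5^2 = 0.25
Var(Y) = 5² * 0.25 = 25 * 0.25 = 6.25

6.25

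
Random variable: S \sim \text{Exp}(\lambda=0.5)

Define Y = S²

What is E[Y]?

E[S²] = Var(S) + (E[S])² = 4 + 4 = 8

8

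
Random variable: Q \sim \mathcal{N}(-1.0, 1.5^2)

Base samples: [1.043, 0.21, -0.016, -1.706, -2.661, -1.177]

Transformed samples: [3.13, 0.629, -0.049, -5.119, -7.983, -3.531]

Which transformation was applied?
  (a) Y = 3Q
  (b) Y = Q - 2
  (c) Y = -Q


Checking option (a) Y = 3Q:
  Q = 1.043 -> Y = 3.13 ✓
  Q = 0.21 -> Y = 0.629 ✓
  Q = -0.016 -> Y = -0.049 ✓
All samples match this transformation.

(a) 3Q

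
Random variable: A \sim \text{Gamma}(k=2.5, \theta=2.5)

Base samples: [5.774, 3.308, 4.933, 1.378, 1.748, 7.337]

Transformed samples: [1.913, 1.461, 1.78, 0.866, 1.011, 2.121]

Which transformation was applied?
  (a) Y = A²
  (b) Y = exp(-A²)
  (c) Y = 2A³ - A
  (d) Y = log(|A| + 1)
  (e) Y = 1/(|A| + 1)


Checking option (d) Y = log(|A| + 1):
  A = 5.774 -> Y = 1.913 ✓
  A = 3.308 -> Y = 1.461 ✓
  A = 4.933 -> Y = 1.78 ✓
All samples match this transformation.

(d) log(|A| + 1)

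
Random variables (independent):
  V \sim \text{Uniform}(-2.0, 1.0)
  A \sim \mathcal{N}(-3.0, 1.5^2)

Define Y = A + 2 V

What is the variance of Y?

For independent RVs: Var(aX + bY) = a²Var(X) + b²Var(Y)
Var(V) = 0.75
Var(A) = 2.25
Var(Y) = 2²*0.75 + 1²*2.25
= 4*0.75 + 1*2.25 = 5.25

5.25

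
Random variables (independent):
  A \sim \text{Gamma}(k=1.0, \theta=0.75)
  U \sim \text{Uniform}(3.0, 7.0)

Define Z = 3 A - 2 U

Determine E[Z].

E[Z] = 3*E[A] - 2*E[U]
E[A] = 0.75
E[U] = 5
E[Z] = 3*0.75 - 2*5 = -7.75

-7.75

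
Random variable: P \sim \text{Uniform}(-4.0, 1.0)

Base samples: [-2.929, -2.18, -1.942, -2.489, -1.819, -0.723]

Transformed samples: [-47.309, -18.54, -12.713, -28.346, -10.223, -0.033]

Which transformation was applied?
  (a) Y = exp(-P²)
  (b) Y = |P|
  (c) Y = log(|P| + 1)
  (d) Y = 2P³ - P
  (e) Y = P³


Checking option (d) Y = 2P³ - P:
  P = -2.929 -> Y = -47.309 ✓
  P = -2.18 -> Y = -18.54 ✓
  P = -1.942 -> Y = -12.713 ✓
All samples match this transformation.

(d) 2P³ - P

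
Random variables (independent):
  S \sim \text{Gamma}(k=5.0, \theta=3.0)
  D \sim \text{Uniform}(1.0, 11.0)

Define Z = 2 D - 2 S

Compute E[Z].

E[Z] = -2*E[S] + 2*E[D]
E[S] = 15
E[D] = 6
E[Z] = -2*15 + 2*6 = -18

-18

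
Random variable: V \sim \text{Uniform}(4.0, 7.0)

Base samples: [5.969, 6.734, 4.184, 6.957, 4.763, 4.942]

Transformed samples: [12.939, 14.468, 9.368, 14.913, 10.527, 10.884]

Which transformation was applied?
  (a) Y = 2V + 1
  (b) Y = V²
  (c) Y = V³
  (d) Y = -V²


Checking option (a) Y = 2V + 1:
  V = 5.969 -> Y = 12.939 ✓
  V = 6.734 -> Y = 14.468 ✓
  V = 4.184 -> Y = 9.368 ✓
All samples match this transformation.

(a) 2V + 1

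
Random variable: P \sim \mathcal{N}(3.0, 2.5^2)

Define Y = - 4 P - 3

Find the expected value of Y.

For Y = -4P - 3:
E[Y] = -4 * E[P] - 3
E[P] = 3.0 = 3
E[Y] = -4 * 3 - 3 = -15

-15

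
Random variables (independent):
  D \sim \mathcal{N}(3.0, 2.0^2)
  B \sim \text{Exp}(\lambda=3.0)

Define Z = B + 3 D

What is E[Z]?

E[Z] = 3*E[D] + 1*E[B]
E[D] = 3
E[B] = 0.33333333
E[Z] = 3*3 + 1*0.33333333 = 9.3333333

9.3333333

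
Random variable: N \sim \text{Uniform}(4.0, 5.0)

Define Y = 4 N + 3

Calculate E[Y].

For Y = 4N + 3:
E[Y] = 4 * E[N] + 3
E[N] = (4 + 5)/2 = 4.5
E[Y] = 4 * 4.5 + 3 = 21

21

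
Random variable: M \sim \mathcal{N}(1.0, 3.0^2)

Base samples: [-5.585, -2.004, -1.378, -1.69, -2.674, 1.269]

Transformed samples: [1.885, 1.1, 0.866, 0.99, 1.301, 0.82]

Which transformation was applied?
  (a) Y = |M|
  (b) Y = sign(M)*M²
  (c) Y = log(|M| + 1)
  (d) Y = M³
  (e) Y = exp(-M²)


Checking option (c) Y = log(|M| + 1):
  M = -5.585 -> Y = 1.885 ✓
  M = -2.004 -> Y = 1.1 ✓
  M = -1.378 -> Y = 0.866 ✓
All samples match this transformation.

(c) log(|M| + 1)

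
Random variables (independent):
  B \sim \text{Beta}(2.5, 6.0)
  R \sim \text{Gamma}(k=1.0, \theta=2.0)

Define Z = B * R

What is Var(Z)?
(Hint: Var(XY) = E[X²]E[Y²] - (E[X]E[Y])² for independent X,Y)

Var(XY) = E[X²]E[Y²] - (E[X]E[Y])²
E[B] = 0.29411765, Var(B) = 0.021853943
E[R] = 2, Var(R) = 4
E[B²] = 0.021853943 + 0.29411765² = 0.10835913
E[R²] = 4 + 2² = 8
Var(Z) = 0.10835913*8 - (0.29411765*2)²
= 0.86687307 - 0.34602076 = 0.5208523

0.5208523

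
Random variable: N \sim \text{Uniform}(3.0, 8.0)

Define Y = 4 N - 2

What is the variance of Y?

For Y = aN + b: Var(Y) = a² * Var(N)
Var(N) = (8 - 3)^2/12 = 2.0833333
Var(Y) = 4² * 2.0833333 = 16 * 2.0833333 = 33.333333

33.333333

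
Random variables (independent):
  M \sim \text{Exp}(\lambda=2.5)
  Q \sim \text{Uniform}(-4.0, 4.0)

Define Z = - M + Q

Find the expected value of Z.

E[Z] = -1*E[M] + 1*E[Q]
E[M] = 0.4
E[Q] = 0
E[Z] = -1*0.4 + 1*0 = -0.4

-0.4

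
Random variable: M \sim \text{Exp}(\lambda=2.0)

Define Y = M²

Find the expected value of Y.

Using E[X²] = Var(X) + (E[X])²:
E[M] = 0.5
Var(M) = 1/2.0^2 = 0.25
E[M²] = 0.25 + 0.5² = 0.25 + 0.25 = 0.5

0.5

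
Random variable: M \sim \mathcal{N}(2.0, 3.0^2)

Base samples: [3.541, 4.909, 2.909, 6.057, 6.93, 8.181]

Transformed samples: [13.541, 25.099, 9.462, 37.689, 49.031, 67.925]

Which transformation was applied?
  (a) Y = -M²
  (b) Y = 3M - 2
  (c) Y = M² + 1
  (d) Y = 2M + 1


Checking option (c) Y = M² + 1:
  M = 3.541 -> Y = 13.541 ✓
  M = 4.909 -> Y = 25.099 ✓
  M = 2.909 -> Y = 9.462 ✓
All samples match this transformation.

(c) M² + 1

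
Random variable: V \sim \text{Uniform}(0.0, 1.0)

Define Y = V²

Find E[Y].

E[V²] = Var(V) + (E[V])² = 0.083333333 + 0.25 = 0.33333333

0.33333333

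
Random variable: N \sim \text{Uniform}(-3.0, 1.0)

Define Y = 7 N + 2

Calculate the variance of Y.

For Y = aN + b: Var(Y) = a² * Var(N)
Var(N) = (1 + 3)^2/12 = 1.3333333
Var(Y) = 7² * 1.3333333 = 49 * 1.3333333 = 65.333333

65.333333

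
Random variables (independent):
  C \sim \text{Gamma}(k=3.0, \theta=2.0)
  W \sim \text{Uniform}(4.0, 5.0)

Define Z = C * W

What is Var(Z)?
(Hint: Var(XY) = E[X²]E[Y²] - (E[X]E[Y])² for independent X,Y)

Var(XY) = E[X²]E[Y²] - (E[X]E[Y])²
E[C] = 6, Var(C) = 12
E[W] = 4.5, Var(W) = 0.083333333
E[C²] = 12 + 6² = 48
E[W²] = 0.083333333 + 4.5² = 20.333333
Var(Z) = 48*20.333333 - (6*4.5)²
= 976 - 729 = 247

247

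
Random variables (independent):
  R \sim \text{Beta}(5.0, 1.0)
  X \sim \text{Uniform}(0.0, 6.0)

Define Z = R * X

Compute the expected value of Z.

For independent RVs: E[XY] = E[X]*E[Y]
E[R] = 0.83333333
E[X] = 3
E[Z] = 0.83333333 * 3 = 2.5

2.5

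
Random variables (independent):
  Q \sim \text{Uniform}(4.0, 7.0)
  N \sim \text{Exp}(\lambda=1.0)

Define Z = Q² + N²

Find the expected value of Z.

E[Z] = E[Q²] + E[N²]
E[Q²] = Var(Q) + E[Q]² = 0.75 + 30.25 = 31
E[N²] = Var(N) + E[N]² = 1 + 1 = 2
E[Z] = 31 + 2 = 33

33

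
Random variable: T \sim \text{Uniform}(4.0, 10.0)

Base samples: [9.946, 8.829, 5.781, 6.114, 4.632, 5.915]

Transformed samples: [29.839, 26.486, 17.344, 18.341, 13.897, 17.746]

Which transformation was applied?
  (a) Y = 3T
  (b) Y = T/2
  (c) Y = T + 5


Checking option (a) Y = 3T:
  T = 9.946 -> Y = 29.839 ✓
  T = 8.829 -> Y = 26.486 ✓
  T = 5.781 -> Y = 17.344 ✓
All samples match this transformation.

(a) 3T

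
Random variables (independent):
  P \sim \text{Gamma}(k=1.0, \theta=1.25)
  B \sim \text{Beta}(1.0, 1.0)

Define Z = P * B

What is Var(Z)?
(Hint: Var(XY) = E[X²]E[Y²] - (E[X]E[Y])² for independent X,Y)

Var(XY) = E[X²]E[Y²] - (E[X]E[Y])²
E[P] = 1.25, Var(P) = 1.5625
E[B] = 0.5, Var(B) = 0.083333333
E[P²] = 1.5625 + 1.25² = 3.125
E[B²] = 0.083333333 + 0.5² = 0.33333333
Var(Z) = 3.125*0.33333333 - (1.25*0.5)²
= 1.0416667 - 0.390625 = 0.65104167

0.65104167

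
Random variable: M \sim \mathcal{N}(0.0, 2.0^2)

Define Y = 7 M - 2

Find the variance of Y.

For Y = aM + b: Var(Y) = a² * Var(M)
Var(M) = 2.0^2 = 4
Var(Y) = 7² * 4 = 49 * 4 = 196

196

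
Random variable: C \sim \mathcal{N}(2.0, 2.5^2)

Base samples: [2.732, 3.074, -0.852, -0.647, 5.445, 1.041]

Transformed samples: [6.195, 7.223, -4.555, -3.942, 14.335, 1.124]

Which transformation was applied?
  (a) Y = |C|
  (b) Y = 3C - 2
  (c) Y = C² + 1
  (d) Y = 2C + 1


Checking option (b) Y = 3C - 2:
  C = 2.732 -> Y = 6.195 ✓
  C = 3.074 -> Y = 7.223 ✓
  C = -0.852 -> Y = -4.555 ✓
All samples match this transformation.

(b) 3C - 2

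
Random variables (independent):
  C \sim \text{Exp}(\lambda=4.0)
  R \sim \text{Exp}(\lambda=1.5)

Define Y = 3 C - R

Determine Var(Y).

For independent RVs: Var(aX + bY) = a²Var(X) + b²Var(Y)
Var(C) = 0.0625
Var(R) = 0.44444444
Var(Y) = 3²*0.0625 + (-1)²*0.44444444
= 9*0.0625 + 1*0.44444444 = 1.0069444

1.0069444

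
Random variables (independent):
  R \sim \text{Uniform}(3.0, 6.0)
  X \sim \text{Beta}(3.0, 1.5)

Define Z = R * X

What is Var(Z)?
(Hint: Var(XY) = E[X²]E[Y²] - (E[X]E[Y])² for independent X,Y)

Var(XY) = E[X²]E[Y²] - (E[X]E[Y])²
E[R] = 4.5, Var(R) = 0.75
E[X] = 0.66666667, Var(X) = 0.04040404
E[R²] = 0.75 + 4.5² = 21
E[X²] = 0.04040404 + 0.66666667² = 0.48484848
Var(Z) = 21*0.48484848 - (4.5*0.66666667)²
= 10.181818 - 9 = 1.1818182

1.1818182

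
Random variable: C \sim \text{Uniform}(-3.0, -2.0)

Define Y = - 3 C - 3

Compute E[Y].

For Y = -3C - 3:
E[Y] = -3 * E[C] - 3
E[C] = (-3 - 2)/2 = -2.5
E[Y] = -3 * (-2.5) - 3 = 4.5

4.5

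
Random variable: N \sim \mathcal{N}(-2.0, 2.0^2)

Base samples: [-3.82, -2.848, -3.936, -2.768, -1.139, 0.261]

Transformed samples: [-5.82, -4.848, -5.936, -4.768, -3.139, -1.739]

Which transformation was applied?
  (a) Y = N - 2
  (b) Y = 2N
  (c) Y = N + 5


Checking option (a) Y = N - 2:
  N = -3.82 -> Y = -5.82 ✓
  N = -2.848 -> Y = -4.848 ✓
  N = -3.936 -> Y = -5.936 ✓
All samples match this transformation.

(a) N - 2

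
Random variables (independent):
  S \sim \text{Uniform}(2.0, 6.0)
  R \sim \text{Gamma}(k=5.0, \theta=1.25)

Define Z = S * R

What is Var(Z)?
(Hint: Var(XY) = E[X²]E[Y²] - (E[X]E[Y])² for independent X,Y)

Var(XY) = E[X²]E[Y²] - (E[X]E[Y])²
E[S] = 4, Var(S) = 1.3333333
E[R] = 6.25, Var(R) = 7.8125
E[S²] = 1.3333333 + 4² = 17.333333
E[R²] = 7.8125 + 6.25² = 46.875
Var(Z) = 17.333333*46.875 - (4*6.25)²
= 812.5 - 625 = 187.5

187.5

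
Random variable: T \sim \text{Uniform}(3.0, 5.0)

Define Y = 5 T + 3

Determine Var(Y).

For Y = aT + b: Var(Y) = a² * Var(T)
Var(T) = (5 - 3)^2/12 = 0.33333333
Var(Y) = 5² * 0.33333333 = 25 * 0.33333333 = 8.3333333

8.3333333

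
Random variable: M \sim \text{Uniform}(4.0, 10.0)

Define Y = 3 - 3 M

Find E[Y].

For Y = -3M + 3:
E[Y] = -3 * E[M] + 3
E[M] = (4 + 10)/2 = 7
E[Y] = -3 * 7 + 3 = -18

-18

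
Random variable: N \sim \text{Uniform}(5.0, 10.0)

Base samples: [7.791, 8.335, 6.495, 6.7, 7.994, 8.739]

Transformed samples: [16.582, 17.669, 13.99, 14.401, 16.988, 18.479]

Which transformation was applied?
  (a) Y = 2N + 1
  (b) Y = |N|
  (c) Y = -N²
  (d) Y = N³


Checking option (a) Y = 2N + 1:
  N = 7.791 -> Y = 16.582 ✓
  N = 8.335 -> Y = 17.669 ✓
  N = 6.495 -> Y = 13.99 ✓
All samples match this transformation.

(a) 2N + 1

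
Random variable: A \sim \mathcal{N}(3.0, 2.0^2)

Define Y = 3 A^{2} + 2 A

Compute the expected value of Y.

E[Y] = 3*E[A²] + 2*E[A]
E[A] = 3
E[A²] = Var(A) + (E[A])² = 4 + 9 = 13
E[Y] = 3*13 + 2*3 = 45

45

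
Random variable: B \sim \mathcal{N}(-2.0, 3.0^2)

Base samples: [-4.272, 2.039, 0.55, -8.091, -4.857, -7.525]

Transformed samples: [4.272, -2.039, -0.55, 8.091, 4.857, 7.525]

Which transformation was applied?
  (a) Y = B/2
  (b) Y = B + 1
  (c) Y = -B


Checking option (c) Y = -B:
  B = -4.272 -> Y = 4.272 ✓
  B = 2.039 -> Y = -2.039 ✓
  B = 0.55 -> Y = -0.55 ✓
All samples match this transformation.

(c) -B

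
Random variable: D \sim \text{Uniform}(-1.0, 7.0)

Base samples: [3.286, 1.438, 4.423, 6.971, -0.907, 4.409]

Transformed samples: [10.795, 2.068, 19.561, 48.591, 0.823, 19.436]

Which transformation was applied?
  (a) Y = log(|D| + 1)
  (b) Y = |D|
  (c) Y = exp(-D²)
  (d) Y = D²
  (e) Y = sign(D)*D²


Checking option (d) Y = D²:
  D = 3.286 -> Y = 10.795 ✓
  D = 1.438 -> Y = 2.068 ✓
  D = 4.423 -> Y = 19.561 ✓
All samples match this transformation.

(d) D²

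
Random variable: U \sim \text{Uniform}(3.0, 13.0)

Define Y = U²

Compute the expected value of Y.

Using E[X²] = Var(X) + (E[X])²:
E[U] = 8
Var(U) = (13 - 3)^2/12 = 8.3333333
E[U²] = 8.3333333 + 8² = 8.3333333 + 64 = 72.333333

72.333333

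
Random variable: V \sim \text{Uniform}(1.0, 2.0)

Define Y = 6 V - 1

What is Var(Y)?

For Y = aV + b: Var(Y) = a² * Var(V)
Var(V) = (2 - 1)^2/12 = 0.083333333
Var(Y) = 6² * 0.083333333 = 36 * 0.083333333 = 3

3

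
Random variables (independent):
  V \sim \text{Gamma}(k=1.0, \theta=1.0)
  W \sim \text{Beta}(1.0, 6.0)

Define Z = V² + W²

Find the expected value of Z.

E[Z] = E[V²] + E[W²]
E[V²] = Var(V) + E[V]² = 1 + 1 = 2
E[W²] = Var(W) + E[W]² = 0.015306122 + 0.020408163 = 0.035714286
E[Z] = 2 + 0.035714286 = 2.0357143

2.0357143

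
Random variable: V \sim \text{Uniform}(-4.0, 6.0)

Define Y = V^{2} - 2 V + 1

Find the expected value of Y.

E[Y] = 1*E[V²] - 2*E[V] + 1
E[V] = 1
E[V²] = Var(V) + (E[V])² = 8.3333333 + 1 = 9.3333333
E[Y] = 1*9.3333333 - 2*1 + 1 = 8.3333333

8.3333333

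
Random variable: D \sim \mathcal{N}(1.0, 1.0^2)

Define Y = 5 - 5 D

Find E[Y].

For Y = -5D + 5:
E[Y] = -5 * E[D] + 5
E[D] = 1.0 = 1
E[Y] = -5 * 1 + 5 = 0

0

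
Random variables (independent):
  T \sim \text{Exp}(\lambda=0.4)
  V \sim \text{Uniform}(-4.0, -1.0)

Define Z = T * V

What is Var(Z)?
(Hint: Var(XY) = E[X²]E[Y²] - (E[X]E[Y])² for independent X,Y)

Var(XY) = E[X²]E[Y²] - (E[X]E[Y])²
E[T] = 2.5, Var(T) = 6.25
E[V] = -2.5, Var(V) = 0.75
E[T²] = 6.25 + 2.5² = 12.5
E[V²] = 0.75 + (-2.5)² = 7
Var(Z) = 12.5*7 - (2.5*(-2.5))²
= 87.5 - 39.0625 = 48.4375

48.4375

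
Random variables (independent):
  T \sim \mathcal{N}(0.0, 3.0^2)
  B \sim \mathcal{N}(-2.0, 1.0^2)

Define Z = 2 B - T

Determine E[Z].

E[Z] = -1*E[T] + 2*E[B]
E[T] = 0
E[B] = -2
E[Z] = -1*0 + 2*(-2) = -4

-4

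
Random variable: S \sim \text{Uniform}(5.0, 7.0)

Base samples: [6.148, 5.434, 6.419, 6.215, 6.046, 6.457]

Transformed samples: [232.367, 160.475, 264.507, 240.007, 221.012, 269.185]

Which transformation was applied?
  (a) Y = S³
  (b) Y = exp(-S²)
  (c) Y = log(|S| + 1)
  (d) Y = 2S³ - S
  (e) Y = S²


Checking option (a) Y = S³:
  S = 6.148 -> Y = 232.367 ✓
  S = 5.434 -> Y = 160.475 ✓
  S = 6.419 -> Y = 264.507 ✓
All samples match this transformation.

(a) S³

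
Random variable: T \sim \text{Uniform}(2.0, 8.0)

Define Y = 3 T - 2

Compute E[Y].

For Y = 3T - 2:
E[Y] = 3 * E[T] - 2
E[T] = (2 + 8)/2 = 5
E[Y] = 3 * 5 - 2 = 13

13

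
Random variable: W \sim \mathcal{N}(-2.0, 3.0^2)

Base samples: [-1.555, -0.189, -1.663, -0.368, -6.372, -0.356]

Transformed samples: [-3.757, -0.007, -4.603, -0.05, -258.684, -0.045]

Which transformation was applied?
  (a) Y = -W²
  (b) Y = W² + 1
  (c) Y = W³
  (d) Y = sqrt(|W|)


Checking option (c) Y = W³:
  W = -1.555 -> Y = -3.757 ✓
  W = -0.189 -> Y = -0.007 ✓
  W = -1.663 -> Y = -4.603 ✓
All samples match this transformation.

(c) W³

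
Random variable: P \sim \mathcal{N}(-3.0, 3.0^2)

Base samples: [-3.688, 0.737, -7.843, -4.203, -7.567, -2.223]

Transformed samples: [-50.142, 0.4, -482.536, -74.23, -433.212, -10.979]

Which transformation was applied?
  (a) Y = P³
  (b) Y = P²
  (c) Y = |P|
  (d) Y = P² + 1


Checking option (a) Y = P³:
  P = -3.688 -> Y = -50.142 ✓
  P = 0.737 -> Y = 0.4 ✓
  P = -7.843 -> Y = -482.536 ✓
All samples match this transformation.

(a) P³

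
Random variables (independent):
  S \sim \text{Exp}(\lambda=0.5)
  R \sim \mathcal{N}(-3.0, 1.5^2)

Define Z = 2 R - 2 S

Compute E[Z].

E[Z] = -2*E[S] + 2*E[R]
E[S] = 2
E[R] = -3
E[Z] = -2*2 + 2*(-3) = -10

-10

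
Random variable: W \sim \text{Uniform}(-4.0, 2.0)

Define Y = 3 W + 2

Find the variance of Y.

For Y = aW + b: Var(Y) = a² * Var(W)
Var(W) = (2 + 4)^2/12 = 3
Var(Y) = 3² * 3 = 9 * 3 = 27

27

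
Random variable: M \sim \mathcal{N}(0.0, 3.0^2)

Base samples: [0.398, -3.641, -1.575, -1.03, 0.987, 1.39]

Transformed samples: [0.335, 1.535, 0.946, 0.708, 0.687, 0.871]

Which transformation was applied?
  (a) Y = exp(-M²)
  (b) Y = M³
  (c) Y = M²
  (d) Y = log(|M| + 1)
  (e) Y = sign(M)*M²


Checking option (d) Y = log(|M| + 1):
  M = 0.398 -> Y = 0.335 ✓
  M = -3.641 -> Y = 1.535 ✓
  M = -1.575 -> Y = 0.946 ✓
All samples match this transformation.

(d) log(|M| + 1)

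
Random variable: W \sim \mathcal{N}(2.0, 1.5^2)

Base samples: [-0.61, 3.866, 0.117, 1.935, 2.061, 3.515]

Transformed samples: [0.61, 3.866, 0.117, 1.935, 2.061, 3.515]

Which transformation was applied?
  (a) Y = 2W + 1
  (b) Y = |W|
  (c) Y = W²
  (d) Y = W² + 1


Checking option (b) Y = |W|:
  W = -0.61 -> Y = 0.61 ✓
  W = 3.866 -> Y = 3.866 ✓
  W = 0.117 -> Y = 0.117 ✓
All samples match this transformation.

(b) |W|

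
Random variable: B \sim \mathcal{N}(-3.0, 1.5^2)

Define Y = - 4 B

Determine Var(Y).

For Y = aB + b: Var(Y) = a² * Var(B)
Var(B) = 1.5^2 = 2.25
Var(Y) = (-4)² * 2.25 = 16 * 2.25 = 36

36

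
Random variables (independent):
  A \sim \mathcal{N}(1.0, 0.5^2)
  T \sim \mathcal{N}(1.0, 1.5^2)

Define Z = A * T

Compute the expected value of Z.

For independent RVs: E[XY] = E[X]*E[Y]
E[A] = 1
E[T] = 1
E[Z] = 1 * 1 = 1

1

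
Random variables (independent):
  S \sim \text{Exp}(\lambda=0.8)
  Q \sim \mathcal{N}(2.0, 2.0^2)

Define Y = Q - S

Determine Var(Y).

For independent RVs: Var(aX + bY) = a²Var(X) + b²Var(Y)
Var(S) = 1.5625
Var(Q) = 4
Var(Y) = (-1)²*1.5625 + 1²*4
= 1*1.5625 + 1*4 = 5.5625

5.5625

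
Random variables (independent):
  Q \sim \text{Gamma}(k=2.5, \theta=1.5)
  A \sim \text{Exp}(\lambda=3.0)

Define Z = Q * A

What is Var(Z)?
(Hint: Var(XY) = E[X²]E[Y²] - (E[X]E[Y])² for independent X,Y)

Var(XY) = E[X²]E[Y²] - (E[X]E[Y])²
E[Q] = 3.75, Var(Q) = 5.625
E[A] = 0.33333333, Var(A) = 0.11111111
E[Q²] = 5.625 + 3.75² = 19.6875
E[A²] = 0.11111111 + 0.33333333² = 0.22222222
Var(Z) = 19.6875*0.22222222 - (3.75*0.33333333)²
= 4.375 - 1.5625 = 2.8125

2.8125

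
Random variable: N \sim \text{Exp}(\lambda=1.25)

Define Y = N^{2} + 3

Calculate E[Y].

E[Y] = 1*E[N²] + 3
E[N] = 0.8
E[N²] = Var(N) + (E[N])² = 0.64 + 0.64 = 1.28
E[Y] = 1*1.28 + 3 = 4.28

4.28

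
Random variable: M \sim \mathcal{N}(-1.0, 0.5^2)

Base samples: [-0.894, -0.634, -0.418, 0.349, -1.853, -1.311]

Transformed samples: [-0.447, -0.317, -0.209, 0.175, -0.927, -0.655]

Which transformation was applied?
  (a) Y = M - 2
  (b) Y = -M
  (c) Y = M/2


Checking option (c) Y = M/2:
  M = -0.894 -> Y = -0.447 ✓
  M = -0.634 -> Y = -0.317 ✓
  M = -0.418 -> Y = -0.209 ✓
All samples match this transformation.

(c) M/2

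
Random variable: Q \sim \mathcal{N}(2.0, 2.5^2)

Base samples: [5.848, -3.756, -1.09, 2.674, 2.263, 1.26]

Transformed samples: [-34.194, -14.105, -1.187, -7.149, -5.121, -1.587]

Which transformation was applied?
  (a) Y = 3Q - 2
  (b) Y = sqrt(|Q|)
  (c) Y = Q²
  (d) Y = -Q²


Checking option (d) Y = -Q²:
  Q = 5.848 -> Y = -34.194 ✓
  Q = -3.756 -> Y = -14.105 ✓
  Q = -1.09 -> Y = -1.187 ✓
All samples match this transformation.

(d) -Q²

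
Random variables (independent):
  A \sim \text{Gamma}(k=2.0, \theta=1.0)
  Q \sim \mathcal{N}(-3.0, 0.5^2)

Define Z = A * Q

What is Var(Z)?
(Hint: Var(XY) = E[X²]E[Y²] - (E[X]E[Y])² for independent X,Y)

Var(XY) = E[X²]E[Y²] - (E[X]E[Y])²
E[A] = 2, Var(A) = 2
E[Q] = -3, Var(Q) = 0.25
E[A²] = 2 + 2² = 6
E[Q²] = 0.25 + (-3)² = 9.25
Var(Z) = 6*9.25 - (2*(-3))²
= 55.5 - 36 = 19.5

19.5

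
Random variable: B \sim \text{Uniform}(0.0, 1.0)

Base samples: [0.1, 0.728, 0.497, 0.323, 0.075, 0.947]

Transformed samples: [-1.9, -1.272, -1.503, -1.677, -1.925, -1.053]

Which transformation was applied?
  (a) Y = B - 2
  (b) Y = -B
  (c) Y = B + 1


Checking option (a) Y = B - 2:
  B = 0.1 -> Y = -1.9 ✓
  B = 0.728 -> Y = -1.272 ✓
  B = 0.497 -> Y = -1.503 ✓
All samples match this transformation.

(a) B - 2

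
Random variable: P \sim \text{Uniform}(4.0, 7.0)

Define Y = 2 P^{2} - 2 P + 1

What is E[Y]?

E[Y] = 2*E[P²] - 2*E[P] + 1
E[P] = 5.5
E[P²] = Var(P) + (E[P])² = 0.75 + 30.25 = 31
E[Y] = 2*31 - 2*5.5 + 1 = 52

52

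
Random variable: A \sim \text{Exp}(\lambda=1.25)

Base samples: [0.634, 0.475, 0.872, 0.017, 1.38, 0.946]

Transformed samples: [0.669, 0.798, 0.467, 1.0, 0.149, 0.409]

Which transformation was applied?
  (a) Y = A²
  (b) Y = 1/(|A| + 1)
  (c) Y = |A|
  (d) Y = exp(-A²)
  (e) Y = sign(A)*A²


Checking option (d) Y = exp(-A²):
  A = 0.634 -> Y = 0.669 ✓
  A = 0.475 -> Y = 0.798 ✓
  A = 0.872 -> Y = 0.467 ✓
All samples match this transformation.

(d) exp(-A²)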